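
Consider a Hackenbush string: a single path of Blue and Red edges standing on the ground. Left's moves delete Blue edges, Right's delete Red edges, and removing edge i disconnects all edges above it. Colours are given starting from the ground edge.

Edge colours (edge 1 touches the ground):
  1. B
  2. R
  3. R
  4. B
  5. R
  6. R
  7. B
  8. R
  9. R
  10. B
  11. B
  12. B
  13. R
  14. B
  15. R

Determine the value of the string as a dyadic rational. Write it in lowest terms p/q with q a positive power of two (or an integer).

Recurse on prefixes of the 15-edge string B R R B R R B R R B B B R B R:
value_1 [B]  L=[0]  R=[(no moves)]  so 1
value_2 [BR]  L=[0]  R=[1]  so 1/2
value_3 [BRR]  L=[0]  R=[1/2 1]  so 1/4
value_4 [BRRB]  L=[0 1/4]  R=[1/2 1]  so 3/8
value_5 [BRRBR]  L=[0 1/4]  R=[3/8 1/2 1]  so 5/16
value_6 [BRRBRR]  L=[0 1/4]  R=[5/16 3/8 1/2 1]  so 9/32
value_7 [BRRBRRB]  L=[0 1/4 9/32]  R=[5/16 3/8 1/2 1]  so 19/64
value_8 [BRRBRRBR]  L=[0 1/4 9/32]  R=[19/64 5/16 3/8 1/2 1]  so 37/128
value_9 [BRRBRRBRR]  L=[0 1/4 9/32]  R=[37/128 19/64 5/16 3/8 1/2 1]  so 73/256
value_10 [BRRBRRBRRB]  L=[0 1/4 9/32 73/256]  R=[37/128 19/64 5/16 3/8 1/2 1]  so 147/512
value_11 [BRRBRRBRRBB]  L=[0 1/4 9/32 73/256 147/512]  R=[37/128 19/64 5/16 3/8 1/2 1]  so 295/1024
value_12 [BRRBRRBRRBBB]  L=[0 1/4 9/32 73/256 147/512 295/1024]  R=[37/128 19/64 5/16 3/8 1/2 1]  so 591/2048
value_13 [BRRBRRBRRBBBR]  L=[0 1/4 9/32 73/256 147/512 295/1024]  R=[591/2048 37/128 19/64 5/16 3/8 1/2 1]  so 1181/4096
value_14 [BRRBRRBRRBBBRB]  L=[0 1/4 9/32 73/256 147/512 295/1024 1181/4096]  R=[591/2048 37/128 19/64 5/16 3/8 1/2 1]  so 2363/8192
value_15 [BRRBRRBRRBBBRBR]  L=[0 1/4 9/32 73/256 147/512 295/1024 1181/4096]  R=[2363/8192 591/2048 37/128 19/64 5/16 3/8 1/2 1]  so 4725/16384

4725/16384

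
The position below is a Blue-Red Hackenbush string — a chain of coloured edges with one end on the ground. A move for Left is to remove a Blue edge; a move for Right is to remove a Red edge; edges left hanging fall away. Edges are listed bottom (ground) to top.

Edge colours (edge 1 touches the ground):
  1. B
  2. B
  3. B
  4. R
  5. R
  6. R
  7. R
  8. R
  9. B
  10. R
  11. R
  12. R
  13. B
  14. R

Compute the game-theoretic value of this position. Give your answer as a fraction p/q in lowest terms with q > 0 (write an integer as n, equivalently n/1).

4165/2048

Recurse on prefixes of the 14-edge string B B B R R R R R B R R R B R:
G_1 [B]  L=[0]  R=[·]  — 1
G_2 [BB]  L=[0; 1]  R=[·]  — 2
G_3 [BBB]  L=[0; 1; 2]  R=[·]  — 3
G_4 [BBBR]  L=[0; 1; 2]  R=[3]  — 5/2
G_5 [BBBRR]  L=[0; 1; 2]  R=[5/2; 3]  — 9/4
G_6 [BBBRRR]  L=[0; 1; 2]  R=[9/4; 5/2; 3]  — 17/8
G_7 [BBBRRRR]  L=[0; 1; 2]  R=[17/8; 9/4; 5/2; 3]  — 33/16
G_8 [BBBRRRRR]  L=[0; 1; 2]  R=[33/16; 17/8; 9/4; 5/2; 3]  — 65/32
G_9 [BBBRRRRRB]  L=[0; 1; 2; 65/32]  R=[33/16; 17/8; 9/4; 5/2; 3]  — 131/64
G_10 [BBBRRRRRBR]  L=[0; 1; 2; 65/32]  R=[131/64; 33/16; 17/8; 9/4; 5/2; 3]  — 261/128
G_11 [BBBRRRRRBRR]  L=[0; 1; 2; 65/32]  R=[261/128; 131/64; 33/16; 17/8; 9/4; 5/2; 3]  — 521/256
G_12 [BBBRRRRRBRRR]  L=[0; 1; 2; 65/32]  R=[521/256; 261/128; 131/64; 33/16; 17/8; 9/4; 5/2; 3]  — 1041/512
G_13 [BBBRRRRRBRRRB]  L=[0; 1; 2; 65/32; 1041/512]  R=[521/256; 261/128; 131/64; 33/16; 17/8; 9/4; 5/2; 3]  — 2083/1024
G_14 [BBBRRRRRBRRRBR]  L=[0; 1; 2; 65/32; 1041/512]  R=[2083/1024; 521/256; 261/128; 131/64; 33/16; 17/8; 9/4; 5/2; 3]  — 4165/2048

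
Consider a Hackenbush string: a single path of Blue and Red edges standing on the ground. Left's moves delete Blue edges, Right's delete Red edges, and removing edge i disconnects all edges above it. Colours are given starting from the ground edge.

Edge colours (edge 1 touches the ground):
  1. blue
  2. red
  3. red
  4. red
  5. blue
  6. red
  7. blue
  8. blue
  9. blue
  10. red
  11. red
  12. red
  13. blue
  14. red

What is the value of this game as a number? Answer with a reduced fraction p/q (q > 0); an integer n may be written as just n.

1477/8192

b: Left { 0 }, Right {  } — simplest 1
br: Left { 0 }, Right { 1 } — simplest 1/2
brr: Left { 0 }, Right { 1/2,1 } — simplest 1/4
brrr: Left { 0 }, Right { 1/4,1/2,1 } — simplest 1/8
brrrb: Left { 0,1/8 }, Right { 1/4,1/2,1 } — simplest 3/16
brrrbr: Left { 0,1/8 }, Right { 3/16,1/4,1/2,1 } — simplest 5/32
brrrbrb: Left { 0,1/8,5/32 }, Right { 3/16,1/4,1/2,1 } — simplest 11/64
brrrbrbb: Left { 0,1/8,5/32,11/64 }, Right { 3/16,1/4,1/2,1 } — simplest 23/128
brrrbrbbb: Left { 0,1/8,5/32,11/64,23/128 }, Right { 3/16,1/4,1/2,1 } — simplest 47/256
brrrbrbbbr: Left { 0,1/8,5/32,11/64,23/128 }, Right { 47/256,3/16,1/4,1/2,1 } — simplest 93/512
brrrbrbbbrr: Left { 0,1/8,5/32,11/64,23/128 }, Right { 93/512,47/256,3/16,1/4,1/2,1 } — simplest 185/1024
brrrbrbbbrrr: Left { 0,1/8,5/32,11/64,23/128 }, Right { 185/1024,93/512,47/256,3/16,1/4,1/2,1 } — simplest 369/2048
brrrbrbbbrrrb: Left { 0,1/8,5/32,11/64,23/128,369/2048 }, Right { 185/1024,93/512,47/256,3/16,1/4,1/2,1 } — simplest 739/4096
brrrbrbbbrrrbr: Left { 0,1/8,5/32,11/64,23/128,369/2048 }, Right { 739/4096,185/1024,93/512,47/256,3/16,1/4,1/2,1 } — simplest 1477/8192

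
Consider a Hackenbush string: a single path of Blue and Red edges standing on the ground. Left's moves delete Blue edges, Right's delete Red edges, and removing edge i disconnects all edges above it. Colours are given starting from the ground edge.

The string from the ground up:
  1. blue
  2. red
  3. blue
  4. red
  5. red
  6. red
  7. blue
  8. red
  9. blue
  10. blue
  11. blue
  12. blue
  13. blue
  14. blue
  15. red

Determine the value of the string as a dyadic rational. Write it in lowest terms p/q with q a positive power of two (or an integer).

8957/16384

value_1 [b]  L=[0]  R=[∅]  -> 1
value_2 [br]  L=[0]  R=[1]  -> 1/2
value_3 [brb]  L=[0, 1/2]  R=[1]  -> 3/4
value_4 [brbr]  L=[0, 1/2]  R=[3/4, 1]  -> 5/8
value_5 [brbrr]  L=[0, 1/2]  R=[5/8, 3/4, 1]  -> 9/16
value_6 [brbrrr]  L=[0, 1/2]  R=[9/16, 5/8, 3/4, 1]  -> 17/32
value_7 [brbrrrb]  L=[0, 1/2, 17/32]  R=[9/16, 5/8, 3/4, 1]  -> 35/64
value_8 [brbrrrbr]  L=[0, 1/2, 17/32]  R=[35/64, 9/16, 5/8, 3/4, 1]  -> 69/128
value_9 [brbrrrbrb]  L=[0, 1/2, 17/32, 69/128]  R=[35/64, 9/16, 5/8, 3/4, 1]  -> 139/256
value_10 [brbrrrbrbb]  L=[0, 1/2, 17/32, 69/128, 139/256]  R=[35/64, 9/16, 5/8, 3/4, 1]  -> 279/512
value_11 [brbrrrbrbbb]  L=[0, 1/2, 17/32, 69/128, 139/256, 279/512]  R=[35/64, 9/16, 5/8, 3/4, 1]  -> 559/1024
value_12 [brbrrrbrbbbb]  L=[0, 1/2, 17/32, 69/128, 139/256, 279/512, 559/1024]  R=[35/64, 9/16, 5/8, 3/4, 1]  -> 1119/2048
value_13 [brbrrrbrbbbbb]  L=[0, 1/2, 17/32, 69/128, 139/256, 279/512, 559/1024, 1119/2048]  R=[35/64, 9/16, 5/8, 3/4, 1]  -> 2239/4096
value_14 [brbrrrbrbbbbbb]  L=[0, 1/2, 17/32, 69/128, 139/256, 279/512, 559/1024, 1119/2048, 2239/4096]  R=[35/64, 9/16, 5/8, 3/4, 1]  -> 4479/8192
value_15 [brbrrrbrbbbbbbr]  L=[0, 1/2, 17/32, 69/128, 139/256, 279/512, 559/1024, 1119/2048, 2239/4096]  R=[4479/8192, 35/64, 9/16, 5/8, 3/4, 1]  -> 8957/16384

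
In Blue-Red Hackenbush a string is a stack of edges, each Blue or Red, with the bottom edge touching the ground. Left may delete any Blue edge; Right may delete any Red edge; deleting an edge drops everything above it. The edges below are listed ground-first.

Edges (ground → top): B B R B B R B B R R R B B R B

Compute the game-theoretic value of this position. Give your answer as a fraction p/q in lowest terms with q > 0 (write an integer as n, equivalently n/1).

15131/8192

step 1: add B to get B; options L={ 0 } R={ none } so 1
step 2: add B to get BB; options L={ 0,1 } R={ none } so 2
step 3: add R to get BBR; options L={ 0,1 } R={ 2 } so 3/2
step 4: add B to get BBRB; options L={ 0,1,3/2 } R={ 2 } so 7/4
step 5: add B to get BBRBB; options L={ 0,1,3/2,7/4 } R={ 2 } so 15/8
step 6: add R to get BBRBBR; options L={ 0,1,3/2,7/4 } R={ 15/8,2 } so 29/16
step 7: add B to get BBRBBRB; options L={ 0,1,3/2,7/4,29/16 } R={ 15/8,2 } so 59/32
step 8: add B to get BBRBBRBB; options L={ 0,1,3/2,7/4,29/16,59/32 } R={ 15/8,2 } so 119/64
step 9: add R to get BBRBBRBBR; options L={ 0,1,3/2,7/4,29/16,59/32 } R={ 119/64,15/8,2 } so 237/128
step 10: add R to get BBRBBRBBRR; options L={ 0,1,3/2,7/4,29/16,59/32 } R={ 237/128,119/64,15/8,2 } so 473/256
step 11: add R to get BBRBBRBBRRR; options L={ 0,1,3/2,7/4,29/16,59/32 } R={ 473/256,237/128,119/64,15/8,2 } so 945/512
step 12: add B to get BBRBBRBBRRRB; options L={ 0,1,3/2,7/4,29/16,59/32,945/512 } R={ 473/256,237/128,119/64,15/8,2 } so 1891/1024
step 13: add B to get BBRBBRBBRRRBB; options L={ 0,1,3/2,7/4,29/16,59/32,945/512,1891/1024 } R={ 473/256,237/128,119/64,15/8,2 } so 3783/2048
step 14: add R to get BBRBBRBBRRRBBR; options L={ 0,1,3/2,7/4,29/16,59/32,945/512,1891/1024 } R={ 3783/2048,473/256,237/128,119/64,15/8,2 } so 7565/4096
step 15: add B to get BBRBBRBBRRRBBRB; options L={ 0,1,3/2,7/4,29/16,59/32,945/512,1891/1024,7565/4096 } R={ 3783/2048,473/256,237/128,119/64,15/8,2 } so 15131/8192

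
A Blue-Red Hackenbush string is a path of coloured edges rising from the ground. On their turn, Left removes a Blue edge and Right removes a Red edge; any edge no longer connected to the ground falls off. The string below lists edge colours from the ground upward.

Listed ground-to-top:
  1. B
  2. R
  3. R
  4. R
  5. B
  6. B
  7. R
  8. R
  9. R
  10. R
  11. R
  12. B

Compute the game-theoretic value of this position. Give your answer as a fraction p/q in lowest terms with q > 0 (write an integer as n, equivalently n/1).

387/2048

Prefix values for B R R R B B R R R R R B via {L|R} + simplicity:
v(B) = { 0 |  } ⇒ 1
v(BR) = { 0 | 1 } ⇒ 1/2
v(BRR) = { 0 | 1/2, 1 } ⇒ 1/4
v(BRRR) = { 0 | 1/4, 1/2, 1 } ⇒ 1/8
v(BRRRB) = { 0, 1/8 | 1/4, 1/2, 1 } ⇒ 3/16
v(BRRRBB) = { 0, 1/8, 3/16 | 1/4, 1/2, 1 } ⇒ 7/32
v(BRRRBBR) = { 0, 1/8, 3/16 | 7/32, 1/4, 1/2, 1 } ⇒ 13/64
v(BRRRBBRR) = { 0, 1/8, 3/16 | 13/64, 7/32, 1/4, 1/2, 1 } ⇒ 25/128
v(BRRRBBRRR) = { 0, 1/8, 3/16 | 25/128, 13/64, 7/32, 1/4, 1/2, 1 } ⇒ 49/256
v(BRRRBBRRRR) = { 0, 1/8, 3/16 | 49/256, 25/128, 13/64, 7/32, 1/4, 1/2, 1 } ⇒ 97/512
v(BRRRBBRRRRR) = { 0, 1/8, 3/16 | 97/512, 49/256, 25/128, 13/64, 7/32, 1/4, 1/2, 1 } ⇒ 193/1024
v(BRRRBBRRRRRB) = { 0, 1/8, 3/16, 193/1024 | 97/512, 49/256, 25/128, 13/64, 7/32, 1/4, 1/2, 1 } ⇒ 387/2048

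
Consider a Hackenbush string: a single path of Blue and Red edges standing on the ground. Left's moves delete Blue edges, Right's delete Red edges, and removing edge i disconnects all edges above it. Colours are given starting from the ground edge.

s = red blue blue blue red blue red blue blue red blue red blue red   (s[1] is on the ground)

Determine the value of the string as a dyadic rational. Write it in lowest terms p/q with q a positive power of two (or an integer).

Build g(s[:k]) for k = 1..14, string s = red blue blue blue red blue red blue blue red blue red blue red.
1 of 14 · r · max L −∞ · min R 0 -> -1
2 of 14 · rb · max L -1 · min R 0 -> -1/2
3 of 14 · rbb · max L -1/2 · min R 0 -> -1/4
4 of 14 · rbbb · max L -1/4 · min R 0 -> -1/8
5 of 14 · rbbbr · max L -1/4 · min R -1/8 -> -3/16
6 of 14 · rbbbrb · max L -3/16 · min R -1/8 -> -5/32
7 of 14 · rbbbrbr · max L -3/16 · min R -5/32 -> -11/64
8 of 14 · rbbbrbrb · max L -11/64 · min R -5/32 -> -21/128
9 of 14 · rbbbrbrbb · max L -21/128 · min R -5/32 -> -41/256
10 of 14 · rbbbrbrbbr · max L -21/128 · min R -41/256 -> -83/512
11 of 14 · rbbbrbrbbrb · max L -83/512 · min R -41/256 -> -165/1024
12 of 14 · rbbbrbrbbrbr · max L -83/512 · min R -165/1024 -> -331/2048
13 of 14 · rbbbrbrbbrbrb · max L -331/2048 · min R -165/1024 -> -661/4096
14 of 14 · rbbbrbrbbrbrbr · max L -331/2048 · min R -661/4096 -> -1323/8192

-1323/8192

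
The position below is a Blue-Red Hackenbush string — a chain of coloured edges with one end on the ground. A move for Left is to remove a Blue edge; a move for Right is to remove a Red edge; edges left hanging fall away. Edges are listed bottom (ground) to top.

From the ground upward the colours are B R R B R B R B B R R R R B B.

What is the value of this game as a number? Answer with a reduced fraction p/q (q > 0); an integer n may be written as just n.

5511/16384

value_1 [B]  L=[0]  R=[·]  gives 1
value_2 [BR]  L=[0]  R=[1]  gives 1/2
value_3 [BRR]  L=[0]  R=[1/2 1]  gives 1/4
value_4 [BRRB]  L=[0 1/4]  R=[1/2 1]  gives 3/8
value_5 [BRRBR]  L=[0 1/4]  R=[3/8 1/2 1]  gives 5/16
value_6 [BRRBRB]  L=[0 1/4 5/16]  R=[3/8 1/2 1]  gives 11/32
value_7 [BRRBRBR]  L=[0 1/4 5/16]  R=[11/32 3/8 1/2 1]  gives 21/64
value_8 [BRRBRBRB]  L=[0 1/4 5/16 21/64]  R=[11/32 3/8 1/2 1]  gives 43/128
value_9 [BRRBRBRBB]  L=[0 1/4 5/16 21/64 43/128]  R=[11/32 3/8 1/2 1]  gives 87/256
value_10 [BRRBRBRBBR]  L=[0 1/4 5/16 21/64 43/128]  R=[87/256 11/32 3/8 1/2 1]  gives 173/512
value_11 [BRRBRBRBBRR]  L=[0 1/4 5/16 21/64 43/128]  R=[173/512 87/256 11/32 3/8 1/2 1]  gives 345/1024
value_12 [BRRBRBRBBRRR]  L=[0 1/4 5/16 21/64 43/128]  R=[345/1024 173/512 87/256 11/32 3/8 1/2 1]  gives 689/2048
value_13 [BRRBRBRBBRRRR]  L=[0 1/4 5/16 21/64 43/128]  R=[689/2048 345/1024 173/512 87/256 11/32 3/8 1/2 1]  gives 1377/4096
value_14 [BRRBRBRBBRRRRB]  L=[0 1/4 5/16 21/64 43/128 1377/4096]  R=[689/2048 345/1024 173/512 87/256 11/32 3/8 1/2 1]  gives 2755/8192
value_15 [BRRBRBRBBRRRRBB]  L=[0 1/4 5/16 21/64 43/128 1377/4096 2755/8192]  R=[689/2048 345/1024 173/512 87/256 11/32 3/8 1/2 1]  gives 5511/16384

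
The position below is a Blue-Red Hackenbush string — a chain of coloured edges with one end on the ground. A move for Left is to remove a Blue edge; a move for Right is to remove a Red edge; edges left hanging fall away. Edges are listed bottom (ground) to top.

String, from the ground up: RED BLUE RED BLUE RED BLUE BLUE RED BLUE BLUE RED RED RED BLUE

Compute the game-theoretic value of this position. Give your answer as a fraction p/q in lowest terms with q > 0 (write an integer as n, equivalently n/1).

Prefix values for RED BLUE RED BLUE RED BLUE BLUE RED BLUE BLUE RED RED RED BLUE via {L|R} + simplicity:
edge 1 of 14 (RED): { — | 0 } = -1
edge 2 of 14 (BLUE): { -1 | 0 } = -1/2
edge 3 of 14 (RED): { -1 | -1/2,0 } = -3/4
edge 4 of 14 (BLUE): { -1,-3/4 | -1/2,0 } = -5/8
edge 5 of 14 (RED): { -1,-3/4 | -5/8,-1/2,0 } = -11/16
edge 6 of 14 (BLUE): { -1,-3/4,-11/16 | -5/8,-1/2,0 } = -21/32
edge 7 of 14 (BLUE): { -1,-3/4,-11/16,-21/32 | -5/8,-1/2,0 } = -41/64
edge 8 of 14 (RED): { -1,-3/4,-11/16,-21/32 | -41/64,-5/8,-1/2,0 } = -83/128
edge 9 of 14 (BLUE): { -1,-3/4,-11/16,-21/32,-83/128 | -41/64,-5/8,-1/2,0 } = -165/256
edge 10 of 14 (BLUE): { -1,-3/4,-11/16,-21/32,-83/128,-165/256 | -41/64,-5/8,-1/2,0 } = -329/512
edge 11 of 14 (RED): { -1,-3/4,-11/16,-21/32,-83/128,-165/256 | -329/512,-41/64,-5/8,-1/2,0 } = -659/1024
edge 12 of 14 (RED): { -1,-3/4,-11/16,-21/32,-83/128,-165/256 | -659/1024,-329/512,-41/64,-5/8,-1/2,0 } = -1319/2048
edge 13 of 14 (RED): { -1,-3/4,-11/16,-21/32,-83/128,-165/256 | -1319/2048,-659/1024,-329/512,-41/64,-5/8,-1/2,0 } = -2639/4096
edge 14 of 14 (BLUE): { -1,-3/4,-11/16,-21/32,-83/128,-165/256,-2639/4096 | -1319/2048,-659/1024,-329/512,-41/64,-5/8,-1/2,0 } = -5277/8192

-5277/8192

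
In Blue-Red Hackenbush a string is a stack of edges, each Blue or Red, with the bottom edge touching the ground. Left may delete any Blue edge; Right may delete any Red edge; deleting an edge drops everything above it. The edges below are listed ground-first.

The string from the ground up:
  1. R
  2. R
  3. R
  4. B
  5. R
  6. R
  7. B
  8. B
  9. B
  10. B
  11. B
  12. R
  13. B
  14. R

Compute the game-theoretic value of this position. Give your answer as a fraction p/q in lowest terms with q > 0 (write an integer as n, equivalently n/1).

Prefix values for R R R B R R B B B B B R B R via {L|R} + simplicity:
1 of 14 · R · max L −∞ · min R 0 → -1
2 of 14 · RR · max L −∞ · min R -1 → -2
3 of 14 · RRR · max L −∞ · min R -2 → -3
4 of 14 · RRRB · max L -3 · min R -2 → -5/2
5 of 14 · RRRBR · max L -3 · min R -5/2 → -11/4
6 of 14 · RRRBRR · max L -3 · min R -11/4 → -23/8
7 of 14 · RRRBRRB · max L -23/8 · min R -11/4 → -45/16
8 of 14 · RRRBRRBB · max L -45/16 · min R -11/4 → -89/32
9 of 14 · RRRBRRBBB · max L -89/32 · min R -11/4 → -177/64
10 of 14 · RRRBRRBBBB · max L -177/64 · min R -11/4 → -353/128
11 of 14 · RRRBRRBBBBB · max L -353/128 · min R -11/4 → -705/256
12 of 14 · RRRBRRBBBBBR · max L -353/128 · min R -705/256 → -1411/512
13 of 14 · RRRBRRBBBBBRB · max L -1411/512 · min R -705/256 → -2821/1024
14 of 14 · RRRBRRBBBBBRBR · max L -1411/512 · min R -2821/1024 → -5643/2048

-5643/2048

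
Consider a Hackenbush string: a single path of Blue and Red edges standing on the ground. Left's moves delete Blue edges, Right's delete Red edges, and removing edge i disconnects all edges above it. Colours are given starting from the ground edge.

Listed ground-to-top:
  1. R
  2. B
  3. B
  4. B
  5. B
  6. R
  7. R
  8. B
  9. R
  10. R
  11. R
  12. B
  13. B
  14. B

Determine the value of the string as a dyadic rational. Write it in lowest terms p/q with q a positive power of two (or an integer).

-881/8192

G(R) = { ∅ | 0 } gives -1
G(RB) = { -1 | 0 } gives -1/2
G(RBB) = { -1 -1/2 | 0 } gives -1/4
G(RBBB) = { -1 -1/2 -1/4 | 0 } gives -1/8
G(RBBBB) = { -1 -1/2 -1/4 -1/8 | 0 } gives -1/16
G(RBBBBR) = { -1 -1/2 -1/4 -1/8 | -1/16 0 } gives -3/32
G(RBBBBRR) = { -1 -1/2 -1/4 -1/8 | -3/32 -1/16 0 } gives -7/64
G(RBBBBRRB) = { -1 -1/2 -1/4 -1/8 -7/64 | -3/32 -1/16 0 } gives -13/128
G(RBBBBRRBR) = { -1 -1/2 -1/4 -1/8 -7/64 | -13/128 -3/32 -1/16 0 } gives -27/256
G(RBBBBRRBRR) = { -1 -1/2 -1/4 -1/8 -7/64 | -27/256 -13/128 -3/32 -1/16 0 } gives -55/512
G(RBBBBRRBRRR) = { -1 -1/2 -1/4 -1/8 -7/64 | -55/512 -27/256 -13/128 -3/32 -1/16 0 } gives -111/1024
G(RBBBBRRBRRRB) = { -1 -1/2 -1/4 -1/8 -7/64 -111/1024 | -55/512 -27/256 -13/128 -3/32 -1/16 0 } gives -221/2048
G(RBBBBRRBRRRBB) = { -1 -1/2 -1/4 -1/8 -7/64 -111/1024 -221/2048 | -55/512 -27/256 -13/128 -3/32 -1/16 0 } gives -441/4096
G(RBBBBRRBRRRBBB) = { -1 -1/2 -1/4 -1/8 -7/64 -111/1024 -221/2048 -441/4096 | -55/512 -27/256 -13/128 -3/32 -1/16 0 } gives -881/8192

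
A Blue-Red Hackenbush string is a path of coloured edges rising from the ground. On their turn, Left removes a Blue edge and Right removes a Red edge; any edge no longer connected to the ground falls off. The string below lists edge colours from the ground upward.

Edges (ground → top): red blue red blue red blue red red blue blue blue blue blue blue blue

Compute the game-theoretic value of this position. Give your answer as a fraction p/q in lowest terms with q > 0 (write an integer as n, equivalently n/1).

-11009/16384

1 of 15 · r · max L −∞ · min R 0 so -1
2 of 15 · rb · max L -1 · min R 0 so -1/2
3 of 15 · rbr · max L -1 · min R -1/2 so -3/4
4 of 15 · rbrb · max L -3/4 · min R -1/2 so -5/8
5 of 15 · rbrbr · max L -3/4 · min R -5/8 so -11/16
6 of 15 · rbrbrb · max L -11/16 · min R -5/8 so -21/32
7 of 15 · rbrbrbr · max L -11/16 · min R -21/32 so -43/64
8 of 15 · rbrbrbrr · max L -11/16 · min R -43/64 so -87/128
9 of 15 · rbrbrbrrb · max L -87/128 · min R -43/64 so -173/256
10 of 15 · rbrbrbrrbb · max L -173/256 · min R -43/64 so -345/512
11 of 15 · rbrbrbrrbbb · max L -345/512 · min R -43/64 so -689/1024
12 of 15 · rbrbrbrrbbbb · max L -689/1024 · min R -43/64 so -1377/2048
13 of 15 · rbrbrbrrbbbbb · max L -1377/2048 · min R -43/64 so -2753/4096
14 of 15 · rbrbrbrrbbbbbb · max L -2753/4096 · min R -43/64 so -5505/8192
15 of 15 · rbrbrbrrbbbbbbb · max L -5505/8192 · min R -43/64 so -11009/16384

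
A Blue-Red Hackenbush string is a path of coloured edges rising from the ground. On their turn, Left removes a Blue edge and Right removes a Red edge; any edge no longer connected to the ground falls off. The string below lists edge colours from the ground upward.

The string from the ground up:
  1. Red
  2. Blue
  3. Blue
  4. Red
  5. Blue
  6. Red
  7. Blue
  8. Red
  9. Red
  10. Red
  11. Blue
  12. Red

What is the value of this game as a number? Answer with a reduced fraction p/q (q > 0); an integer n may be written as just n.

Prefix values for Red Blue Blue Red Blue Red Blue Red Red Red Blue Red via {L|R} + simplicity:
R: Left {  }, Right { 0 } -> simplest -1
RB: Left { -1 }, Right { 0 } -> simplest -1/2
RBB: Left { -1; -1/2 }, Right { 0 } -> simplest -1/4
RBBR: Left { -1; -1/2 }, Right { -1/4; 0 } -> simplest -3/8
RBBRB: Left { -1; -1/2; -3/8 }, Right { -1/4; 0 } -> simplest -5/16
RBBRBR: Left { -1; -1/2; -3/8 }, Right { -5/16; -1/4; 0 } -> simplest -11/32
RBBRBRB: Left { -1; -1/2; -3/8; -11/32 }, Right { -5/16; -1/4; 0 } -> simplest -21/64
RBBRBRBR: Left { -1; -1/2; -3/8; -11/32 }, Right { -21/64; -5/16; -1/4; 0 } -> simplest -43/128
RBBRBRBRR: Left { -1; -1/2; -3/8; -11/32 }, Right { -43/128; -21/64; -5/16; -1/4; 0 } -> simplest -87/256
RBBRBRBRRR: Left { -1; -1/2; -3/8; -11/32 }, Right { -87/256; -43/128; -21/64; -5/16; -1/4; 0 } -> simplest -175/512
RBBRBRBRRRB: Left { -1; -1/2; -3/8; -11/32; -175/512 }, Right { -87/256; -43/128; -21/64; -5/16; -1/4; 0 } -> simplest -349/1024
RBBRBRBRRRBR: Left { -1; -1/2; -3/8; -11/32; -175/512 }, Right { -349/1024; -87/256; -43/128; -21/64; -5/16; -1/4; 0 } -> simplest -699/2048

-699/2048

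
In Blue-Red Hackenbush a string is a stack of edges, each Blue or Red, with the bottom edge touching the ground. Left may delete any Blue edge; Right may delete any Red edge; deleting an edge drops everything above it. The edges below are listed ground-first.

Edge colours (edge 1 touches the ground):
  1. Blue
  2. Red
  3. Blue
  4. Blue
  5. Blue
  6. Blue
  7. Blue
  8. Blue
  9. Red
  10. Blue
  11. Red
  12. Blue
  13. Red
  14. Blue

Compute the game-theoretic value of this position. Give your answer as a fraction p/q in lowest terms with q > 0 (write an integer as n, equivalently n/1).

8107/8192

value_1 [B]  L=[0]  R=[(no moves)]  gives 1
value_2 [BR]  L=[0]  R=[1]  gives 1/2
value_3 [BRB]  L=[0,1/2]  R=[1]  gives 3/4
value_4 [BRBB]  L=[0,1/2,3/4]  R=[1]  gives 7/8
value_5 [BRBBB]  L=[0,1/2,3/4,7/8]  R=[1]  gives 15/16
value_6 [BRBBBB]  L=[0,1/2,3/4,7/8,15/16]  R=[1]  gives 31/32
value_7 [BRBBBBB]  L=[0,1/2,3/4,7/8,15/16,31/32]  R=[1]  gives 63/64
value_8 [BRBBBBBB]  L=[0,1/2,3/4,7/8,15/16,31/32,63/64]  R=[1]  gives 127/128
value_9 [BRBBBBBBR]  L=[0,1/2,3/4,7/8,15/16,31/32,63/64]  R=[127/128,1]  gives 253/256
value_10 [BRBBBBBBRB]  L=[0,1/2,3/4,7/8,15/16,31/32,63/64,253/256]  R=[127/128,1]  gives 507/512
value_11 [BRBBBBBBRBR]  L=[0,1/2,3/4,7/8,15/16,31/32,63/64,253/256]  R=[507/512,127/128,1]  gives 1013/1024
value_12 [BRBBBBBBRBRB]  L=[0,1/2,3/4,7/8,15/16,31/32,63/64,253/256,1013/1024]  R=[507/512,127/128,1]  gives 2027/2048
value_13 [BRBBBBBBRBRBR]  L=[0,1/2,3/4,7/8,15/16,31/32,63/64,253/256,1013/1024]  R=[2027/2048,507/512,127/128,1]  gives 4053/4096
value_14 [BRBBBBBBRBRBRB]  L=[0,1/2,3/4,7/8,15/16,31/32,63/64,253/256,1013/1024,4053/4096]  R=[2027/2048,507/512,127/128,1]  gives 8107/8192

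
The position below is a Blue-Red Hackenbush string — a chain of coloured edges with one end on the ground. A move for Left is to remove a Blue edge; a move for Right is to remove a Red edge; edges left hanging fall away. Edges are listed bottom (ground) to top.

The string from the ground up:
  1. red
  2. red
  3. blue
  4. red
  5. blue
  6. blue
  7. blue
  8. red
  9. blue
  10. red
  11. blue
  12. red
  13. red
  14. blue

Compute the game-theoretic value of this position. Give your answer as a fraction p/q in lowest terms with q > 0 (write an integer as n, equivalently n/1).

r: Left { (no moves) }, Right { 0 } = simplest -1
rr: Left { (no moves) }, Right { -1, 0 } = simplest -2
rrb: Left { -2 }, Right { -1, 0 } = simplest -3/2
rrbr: Left { -2 }, Right { -3/2, -1, 0 } = simplest -7/4
rrbrb: Left { -2, -7/4 }, Right { -3/2, -1, 0 } = simplest -13/8
rrbrbb: Left { -2, -7/4, -13/8 }, Right { -3/2, -1, 0 } = simplest -25/16
rrbrbbb: Left { -2, -7/4, -13/8, -25/16 }, Right { -3/2, -1, 0 } = simplest -49/32
rrbrbbbr: Left { -2, -7/4, -13/8, -25/16 }, Right { -49/32, -3/2, -1, 0 } = simplest -99/64
rrbrbbbrb: Left { -2, -7/4, -13/8, -25/16, -99/64 }, Right { -49/32, -3/2, -1, 0 } = simplest -197/128
rrbrbbbrbr: Left { -2, -7/4, -13/8, -25/16, -99/64 }, Right { -197/128, -49/32, -3/2, -1, 0 } = simplest -395/256
rrbrbbbrbrb: Left { -2, -7/4, -13/8, -25/16, -99/64, -395/256 }, Right { -197/128, -49/32, -3/2, -1, 0 } = simplest -789/512
rrbrbbbrbrbr: Left { -2, -7/4, -13/8, -25/16, -99/64, -395/256 }, Right { -789/512, -197/128, -49/32, -3/2, -1, 0 } = simplest -1579/1024
rrbrbbbrbrbrr: Left { -2, -7/4, -13/8, -25/16, -99/64, -395/256 }, Right { -1579/1024, -789/512, -197/128, -49/32, -3/2, -1, 0 } = simplest -3159/2048
rrbrbbbrbrbrrb: Left { -2, -7/4, -13/8, -25/16, -99/64, -395/256, -3159/2048 }, Right { -1579/1024, -789/512, -197/128, -49/32, -3/2, -1, 0 } = simplest -6317/4096

-6317/4096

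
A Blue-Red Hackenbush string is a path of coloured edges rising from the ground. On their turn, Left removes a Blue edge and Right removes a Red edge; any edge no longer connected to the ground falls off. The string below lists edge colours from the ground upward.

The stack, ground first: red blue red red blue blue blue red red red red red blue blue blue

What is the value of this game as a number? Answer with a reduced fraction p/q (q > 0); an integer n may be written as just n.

r: Left { — }, Right { 0 } gives simplest -1
rb: Left { -1 }, Right { 0 } gives simplest -1/2
rbr: Left { -1 }, Right { -1/2,0 } gives simplest -3/4
rbrr: Left { -1 }, Right { -3/4,-1/2,0 } gives simplest -7/8
rbrrb: Left { -1,-7/8 }, Right { -3/4,-1/2,0 } gives simplest -13/16
rbrrbb: Left { -1,-7/8,-13/16 }, Right { -3/4,-1/2,0 } gives simplest -25/32
rbrrbbb: Left { -1,-7/8,-13/16,-25/32 }, Right { -3/4,-1/2,0 } gives simplest -49/64
rbrrbbbr: Left { -1,-7/8,-13/16,-25/32 }, Right { -49/64,-3/4,-1/2,0 } gives simplest -99/128
rbrrbbbrr: Left { -1,-7/8,-13/16,-25/32 }, Right { -99/128,-49/64,-3/4,-1/2,0 } gives simplest -199/256
rbrrbbbrrr: Left { -1,-7/8,-13/16,-25/32 }, Right { -199/256,-99/128,-49/64,-3/4,-1/2,0 } gives simplest -399/512
rbrrbbbrrrr: Left { -1,-7/8,-13/16,-25/32 }, Right { -399/512,-199/256,-99/128,-49/64,-3/4,-1/2,0 } gives simplest -799/1024
rbrrbbbrrrrr: Left { -1,-7/8,-13/16,-25/32 }, Right { -799/1024,-399/512,-199/256,-99/128,-49/64,-3/4,-1/2,0 } gives simplest -1599/2048
rbrrbbbrrrrrb: Left { -1,-7/8,-13/16,-25/32,-1599/2048 }, Right { -799/1024,-399/512,-199/256,-99/128,-49/64,-3/4,-1/2,0 } gives simplest -3197/4096
rbrrbbbrrrrrbb: Left { -1,-7/8,-13/16,-25/32,-1599/2048,-3197/4096 }, Right { -799/1024,-399/512,-199/256,-99/128,-49/64,-3/4,-1/2,0 } gives simplest -6393/8192
rbrrbbbrrrrrbbb: Left { -1,-7/8,-13/16,-25/32,-1599/2048,-3197/4096,-6393/8192 }, Right { -799/1024,-399/512,-199/256,-99/128,-49/64,-3/4,-1/2,0 } gives simplest -12785/16384

-12785/16384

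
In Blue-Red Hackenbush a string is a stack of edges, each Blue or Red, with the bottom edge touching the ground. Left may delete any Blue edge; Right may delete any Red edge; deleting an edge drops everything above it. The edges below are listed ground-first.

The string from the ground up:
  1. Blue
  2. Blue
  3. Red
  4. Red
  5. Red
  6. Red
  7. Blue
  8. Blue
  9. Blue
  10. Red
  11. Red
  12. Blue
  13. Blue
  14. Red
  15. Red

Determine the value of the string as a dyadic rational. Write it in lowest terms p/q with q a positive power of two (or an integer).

Prefix values for Blue Blue Red Red Red Red Blue Blue Blue Red Red Blue Blue Red Red via {L|R} + simplicity:
edge 1 of 15 (Blue): { 0 | — } gives 1
edge 2 of 15 (Blue): { 0; 1 | — } gives 2
edge 3 of 15 (Red): { 0; 1 | 2 } gives 3/2
edge 4 of 15 (Red): { 0; 1 | 3/2; 2 } gives 5/4
edge 5 of 15 (Red): { 0; 1 | 5/4; 3/2; 2 } gives 9/8
edge 6 of 15 (Red): { 0; 1 | 9/8; 5/4; 3/2; 2 } gives 17/16
edge 7 of 15 (Blue): { 0; 1; 17/16 | 9/8; 5/4; 3/2; 2 } gives 35/32
edge 8 of 15 (Blue): { 0; 1; 17/16; 35/32 | 9/8; 5/4; 3/2; 2 } gives 71/64
edge 9 of 15 (Blue): { 0; 1; 17/16; 35/32; 71/64 | 9/8; 5/4; 3/2; 2 } gives 143/128
edge 10 of 15 (Red): { 0; 1; 17/16; 35/32; 71/64 | 143/128; 9/8; 5/4; 3/2; 2 } gives 285/256
edge 11 of 15 (Red): { 0; 1; 17/16; 35/32; 71/64 | 285/256; 143/128; 9/8; 5/4; 3/2; 2 } gives 569/512
edge 12 of 15 (Blue): { 0; 1; 17/16; 35/32; 71/64; 569/512 | 285/256; 143/128; 9/8; 5/4; 3/2; 2 } gives 1139/1024
edge 13 of 15 (Blue): { 0; 1; 17/16; 35/32; 71/64; 569/512; 1139/1024 | 285/256; 143/128; 9/8; 5/4; 3/2; 2 } gives 2279/2048
edge 14 of 15 (Red): { 0; 1; 17/16; 35/32; 71/64; 569/512; 1139/1024 | 2279/2048; 285/256; 143/128; 9/8; 5/4; 3/2; 2 } gives 4557/4096
edge 15 of 15 (Red): { 0; 1; 17/16; 35/32; 71/64; 569/512; 1139/1024 | 4557/4096; 2279/2048; 285/256; 143/128; 9/8; 5/4; 3/2; 2 } gives 9113/8192

9113/8192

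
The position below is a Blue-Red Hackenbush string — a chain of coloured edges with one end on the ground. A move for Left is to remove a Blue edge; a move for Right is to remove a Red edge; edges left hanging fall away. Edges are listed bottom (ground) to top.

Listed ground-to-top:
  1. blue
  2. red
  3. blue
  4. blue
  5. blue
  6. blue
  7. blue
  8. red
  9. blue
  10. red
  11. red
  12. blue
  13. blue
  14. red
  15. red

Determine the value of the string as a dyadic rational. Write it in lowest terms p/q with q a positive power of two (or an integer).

16025/16384

Recurse on prefixes of the 15-edge string blue red blue blue blue blue blue red blue red red blue blue red red:
1 of 15 · b · max L 0 · min R +∞ — 1
2 of 15 · br · max L 0 · min R 1 — 1/2
3 of 15 · brb · max L 1/2 · min R 1 — 3/4
4 of 15 · brbb · max L 3/4 · min R 1 — 7/8
5 of 15 · brbbb · max L 7/8 · min R 1 — 15/16
6 of 15 · brbbbb · max L 15/16 · min R 1 — 31/32
7 of 15 · brbbbbb · max L 31/32 · min R 1 — 63/64
8 of 15 · brbbbbbr · max L 31/32 · min R 63/64 — 125/128
9 of 15 · brbbbbbrb · max L 125/128 · min R 63/64 — 251/256
10 of 15 · brbbbbbrbr · max L 125/128 · min R 251/256 — 501/512
11 of 15 · brbbbbbrbrr · max L 125/128 · min R 501/512 — 1001/1024
12 of 15 · brbbbbbrbrrb · max L 1001/1024 · min R 501/512 — 2003/2048
13 of 15 · brbbbbbrbrrbb · max L 2003/2048 · min R 501/512 — 4007/4096
14 of 15 · brbbbbbrbrrbbr · max L 2003/2048 · min R 4007/4096 — 8013/8192
15 of 15 · brbbbbbrbrrbbrr · max L 2003/2048 · min R 8013/8192 — 16025/16384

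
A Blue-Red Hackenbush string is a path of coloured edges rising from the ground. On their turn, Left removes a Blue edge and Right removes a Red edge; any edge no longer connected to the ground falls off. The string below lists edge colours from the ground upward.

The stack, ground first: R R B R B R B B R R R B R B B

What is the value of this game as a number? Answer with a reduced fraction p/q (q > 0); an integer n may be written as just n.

1 of 15 · R · max L −∞ · min R 0 ⇒ -1
2 of 15 · RR · max L −∞ · min R -1 ⇒ -2
3 of 15 · RRB · max L -2 · min R -1 ⇒ -3/2
4 of 15 · RRBR · max L -2 · min R -3/2 ⇒ -7/4
5 of 15 · RRBRB · max L -7/4 · min R -3/2 ⇒ -13/8
6 of 15 · RRBRBR · max L -7/4 · min R -13/8 ⇒ -27/16
7 of 15 · RRBRBRB · max L -27/16 · min R -13/8 ⇒ -53/32
8 of 15 · RRBRBRBB · max L -53/32 · min R -13/8 ⇒ -105/64
9 of 15 · RRBRBRBBR · max L -53/32 · min R -105/64 ⇒ -211/128
10 of 15 · RRBRBRBBRR · max L -53/32 · min R -211/128 ⇒ -423/256
11 of 15 · RRBRBRBBRRR · max L -53/32 · min R -423/256 ⇒ -847/512
12 of 15 · RRBRBRBBRRRB · max L -847/512 · min R -423/256 ⇒ -1693/1024
13 of 15 · RRBRBRBBRRRBR · max L -847/512 · min R -1693/1024 ⇒ -3387/2048
14 of 15 · RRBRBRBBRRRBRB · max L -3387/2048 · min R -1693/1024 ⇒ -6773/4096
15 of 15 · RRBRBRBBRRRBRBB · max L -6773/4096 · min R -1693/1024 ⇒ -13545/8192

-13545/8192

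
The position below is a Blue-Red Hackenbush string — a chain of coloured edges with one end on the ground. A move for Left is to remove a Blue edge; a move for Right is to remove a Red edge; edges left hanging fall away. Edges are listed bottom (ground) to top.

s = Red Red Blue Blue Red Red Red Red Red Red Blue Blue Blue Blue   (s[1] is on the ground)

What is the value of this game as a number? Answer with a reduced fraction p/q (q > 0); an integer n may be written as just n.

-6113/4096

Recurse on prefixes of the 14-edge string Red Red Blue Blue Red Red Red Red Red Red Blue Blue Blue Blue:
val_1 [R]  L=[]  R=[0]  gives -1
val_2 [RR]  L=[]  R=[-1,0]  gives -2
val_3 [RRB]  L=[-2]  R=[-1,0]  gives -3/2
val_4 [RRBB]  L=[-2,-3/2]  R=[-1,0]  gives -5/4
val_5 [RRBBR]  L=[-2,-3/2]  R=[-5/4,-1,0]  gives -11/8
val_6 [RRBBRR]  L=[-2,-3/2]  R=[-11/8,-5/4,-1,0]  gives -23/16
val_7 [RRBBRRR]  L=[-2,-3/2]  R=[-23/16,-11/8,-5/4,-1,0]  gives -47/32
val_8 [RRBBRRRR]  L=[-2,-3/2]  R=[-47/32,-23/16,-11/8,-5/4,-1,0]  gives -95/64
val_9 [RRBBRRRRR]  L=[-2,-3/2]  R=[-95/64,-47/32,-23/16,-11/8,-5/4,-1,0]  gives -191/128
val_10 [RRBBRRRRRR]  L=[-2,-3/2]  R=[-191/128,-95/64,-47/32,-23/16,-11/8,-5/4,-1,0]  gives -383/256
val_11 [RRBBRRRRRRB]  L=[-2,-3/2,-383/256]  R=[-191/128,-95/64,-47/32,-23/16,-11/8,-5/4,-1,0]  gives -765/512
val_12 [RRBBRRRRRRBB]  L=[-2,-3/2,-383/256,-765/512]  R=[-191/128,-95/64,-47/32,-23/16,-11/8,-5/4,-1,0]  gives -1529/1024
val_13 [RRBBRRRRRRBBB]  L=[-2,-3/2,-383/256,-765/512,-1529/1024]  R=[-191/128,-95/64,-47/32,-23/16,-11/8,-5/4,-1,0]  gives -3057/2048
val_14 [RRBBRRRRRRBBBB]  L=[-2,-3/2,-383/256,-765/512,-1529/1024,-3057/2048]  R=[-191/128,-95/64,-47/32,-23/16,-11/8,-5/4,-1,0]  gives -6113/4096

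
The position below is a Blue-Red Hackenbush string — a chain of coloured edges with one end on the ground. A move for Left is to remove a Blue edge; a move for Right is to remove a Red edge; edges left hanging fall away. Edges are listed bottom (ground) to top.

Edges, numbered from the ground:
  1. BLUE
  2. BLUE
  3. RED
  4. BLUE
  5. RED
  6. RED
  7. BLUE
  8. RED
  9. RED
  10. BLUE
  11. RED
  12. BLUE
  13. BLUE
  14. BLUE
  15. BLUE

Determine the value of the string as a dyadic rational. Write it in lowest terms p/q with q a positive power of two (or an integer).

12895/8192

Recurse on prefixes of the 15-edge string BLUE BLUE RED BLUE RED RED BLUE RED RED BLUE RED BLUE BLUE BLUE BLUE:
step 1: add BLUE to get B; options L={ 0 } R={ — } so 1
step 2: add BLUE to get BB; options L={ 0; 1 } R={ — } so 2
step 3: add RED to get BBR; options L={ 0; 1 } R={ 2 } so 3/2
step 4: add BLUE to get BBRB; options L={ 0; 1; 3/2 } R={ 2 } so 7/4
step 5: add RED to get BBRBR; options L={ 0; 1; 3/2 } R={ 7/4; 2 } so 13/8
step 6: add RED to get BBRBRR; options L={ 0; 1; 3/2 } R={ 13/8; 7/4; 2 } so 25/16
step 7: add BLUE to get BBRBRRB; options L={ 0; 1; 3/2; 25/16 } R={ 13/8; 7/4; 2 } so 51/32
step 8: add RED to get BBRBRRBR; options L={ 0; 1; 3/2; 25/16 } R={ 51/32; 13/8; 7/4; 2 } so 101/64
step 9: add RED to get BBRBRRBRR; options L={ 0; 1; 3/2; 25/16 } R={ 101/64; 51/32; 13/8; 7/4; 2 } so 201/128
step 10: add BLUE to get BBRBRRBRRB; options L={ 0; 1; 3/2; 25/16; 201/128 } R={ 101/64; 51/32; 13/8; 7/4; 2 } so 403/256
step 11: add RED to get BBRBRRBRRBR; options L={ 0; 1; 3/2; 25/16; 201/128 } R={ 403/256; 101/64; 51/32; 13/8; 7/4; 2 } so 805/512
step 12: add BLUE to get BBRBRRBRRBRB; options L={ 0; 1; 3/2; 25/16; 201/128; 805/512 } R={ 403/256; 101/64; 51/32; 13/8; 7/4; 2 } so 1611/1024
step 13: add BLUE to get BBRBRRBRRBRBB; options L={ 0; 1; 3/2; 25/16; 201/128; 805/512; 1611/1024 } R={ 403/256; 101/64; 51/32; 13/8; 7/4; 2 } so 3223/2048
step 14: add BLUE to get BBRBRRBRRBRBBB; options L={ 0; 1; 3/2; 25/16; 201/128; 805/512; 1611/1024; 3223/2048 } R={ 403/256; 101/64; 51/32; 13/8; 7/4; 2 } so 6447/4096
step 15: add BLUE to get BBRBRRBRRBRBBBB; options L={ 0; 1; 3/2; 25/16; 201/128; 805/512; 1611/1024; 3223/2048; 6447/4096 } R={ 403/256; 101/64; 51/32; 13/8; 7/4; 2 } so 12895/8192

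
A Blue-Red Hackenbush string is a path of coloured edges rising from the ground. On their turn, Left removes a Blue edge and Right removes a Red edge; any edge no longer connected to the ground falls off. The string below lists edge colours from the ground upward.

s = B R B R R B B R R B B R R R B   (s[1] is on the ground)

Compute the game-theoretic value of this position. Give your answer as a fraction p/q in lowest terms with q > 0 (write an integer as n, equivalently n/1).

G(B) = { 0 | ∅ } — 1
G(BR) = { 0 | 1 } — 1/2
G(BRB) = { 0, 1/2 | 1 } — 3/4
G(BRBR) = { 0, 1/2 | 3/4, 1 } — 5/8
G(BRBRR) = { 0, 1/2 | 5/8, 3/4, 1 } — 9/16
G(BRBRRB) = { 0, 1/2, 9/16 | 5/8, 3/4, 1 } — 19/32
G(BRBRRBB) = { 0, 1/2, 9/16, 19/32 | 5/8, 3/4, 1 } — 39/64
G(BRBRRBBR) = { 0, 1/2, 9/16, 19/32 | 39/64, 5/8, 3/4, 1 } — 77/128
G(BRBRRBBRR) = { 0, 1/2, 9/16, 19/32 | 77/128, 39/64, 5/8, 3/4, 1 } — 153/256
G(BRBRRBBRRB) = { 0, 1/2, 9/16, 19/32, 153/256 | 77/128, 39/64, 5/8, 3/4, 1 } — 307/512
G(BRBRRBBRRBB) = { 0, 1/2, 9/16, 19/32, 153/256, 307/512 | 77/128, 39/64, 5/8, 3/4, 1 } — 615/1024
G(BRBRRBBRRBBR) = { 0, 1/2, 9/16, 19/32, 153/256, 307/512 | 615/1024, 77/128, 39/64, 5/8, 3/4, 1 } — 1229/2048
G(BRBRRBBRRBBRR) = { 0, 1/2, 9/16, 19/32, 153/256, 307/512 | 1229/2048, 615/1024, 77/128, 39/64, 5/8, 3/4, 1 } — 2457/4096
G(BRBRRBBRRBBRRR) = { 0, 1/2, 9/16, 19/32, 153/256, 307/512 | 2457/4096, 1229/2048, 615/1024, 77/128, 39/64, 5/8, 3/4, 1 } — 4913/8192
G(BRBRRBBRRBBRRRB) = { 0, 1/2, 9/16, 19/32, 153/256, 307/512, 4913/8192 | 2457/4096, 1229/2048, 615/1024, 77/128, 39/64, 5/8, 3/4, 1 } — 9827/16384

9827/16384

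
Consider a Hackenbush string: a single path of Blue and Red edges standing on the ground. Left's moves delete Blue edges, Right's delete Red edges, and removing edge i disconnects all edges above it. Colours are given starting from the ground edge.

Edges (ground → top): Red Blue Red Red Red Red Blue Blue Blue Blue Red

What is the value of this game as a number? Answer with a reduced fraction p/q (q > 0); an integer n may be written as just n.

-963/1024

1 of 11 · R · max L −∞ · min R 0 => -1
2 of 11 · RB · max L -1 · min R 0 => -1/2
3 of 11 · RBR · max L -1 · min R -1/2 => -3/4
4 of 11 · RBRR · max L -1 · min R -3/4 => -7/8
5 of 11 · RBRRR · max L -1 · min R -7/8 => -15/16
6 of 11 · RBRRRR · max L -1 · min R -15/16 => -31/32
7 of 11 · RBRRRRB · max L -31/32 · min R -15/16 => -61/64
8 of 11 · RBRRRRBB · max L -61/64 · min R -15/16 => -121/128
9 of 11 · RBRRRRBBB · max L -121/128 · min R -15/16 => -241/256
10 of 11 · RBRRRRBBBB · max L -241/256 · min R -15/16 => -481/512
11 of 11 · RBRRRRBBBBR · max L -241/256 · min R -481/512 => -963/1024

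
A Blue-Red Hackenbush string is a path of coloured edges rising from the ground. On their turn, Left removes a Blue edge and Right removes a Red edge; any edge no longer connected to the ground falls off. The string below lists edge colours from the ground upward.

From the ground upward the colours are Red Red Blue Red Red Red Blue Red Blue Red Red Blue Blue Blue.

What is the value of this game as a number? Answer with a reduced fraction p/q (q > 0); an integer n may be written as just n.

Build val(s[:k]) for k = 1..14, string s = Red Red Blue Red Red Red Blue Red Blue Red Red Blue Blue Blue.
1 of 14 · R · max L −∞ · min R 0 => -1
2 of 14 · RR · max L −∞ · min R -1 => -2
3 of 14 · RRB · max L -2 · min R -1 => -3/2
4 of 14 · RRBR · max L -2 · min R -3/2 => -7/4
5 of 14 · RRBRR · max L -2 · min R -7/4 => -15/8
6 of 14 · RRBRRR · max L -2 · min R -15/8 => -31/16
7 of 14 · RRBRRRB · max L -31/16 · min R -15/8 => -61/32
8 of 14 · RRBRRRBR · max L -31/16 · min R -61/32 => -123/64
9 of 14 · RRBRRRBRB · max L -123/64 · min R -61/32 => -245/128
10 of 14 · RRBRRRBRBR · max L -123/64 · min R -245/128 => -491/256
11 of 14 · RRBRRRBRBRR · max L -123/64 · min R -491/256 => -983/512
12 of 14 · RRBRRRBRBRRB · max L -983/512 · min R -491/256 => -1965/1024
13 of 14 · RRBRRRBRBRRBB · max L -1965/1024 · min R -491/256 => -3929/2048
14 of 14 · RRBRRRBRBRRBBB · max L -3929/2048 · min R -491/256 => -7857/4096

-7857/4096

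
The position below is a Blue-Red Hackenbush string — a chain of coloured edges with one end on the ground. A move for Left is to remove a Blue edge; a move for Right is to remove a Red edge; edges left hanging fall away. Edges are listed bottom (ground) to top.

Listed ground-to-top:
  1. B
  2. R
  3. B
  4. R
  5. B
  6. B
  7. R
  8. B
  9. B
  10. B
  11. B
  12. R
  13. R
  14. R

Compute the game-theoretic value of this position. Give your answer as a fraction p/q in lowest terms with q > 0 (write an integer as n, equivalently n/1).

val_1 [B]  L=[0]  R=[—]  so 1
val_2 [BR]  L=[0]  R=[1]  so 1/2
val_3 [BRB]  L=[0; 1/2]  R=[1]  so 3/4
val_4 [BRBR]  L=[0; 1/2]  R=[3/4; 1]  so 5/8
val_5 [BRBRB]  L=[0; 1/2; 5/8]  R=[3/4; 1]  so 11/16
val_6 [BRBRBB]  L=[0; 1/2; 5/8; 11/16]  R=[3/4; 1]  so 23/32
val_7 [BRBRBBR]  L=[0; 1/2; 5/8; 11/16]  R=[23/32; 3/4; 1]  so 45/64
val_8 [BRBRBBRB]  L=[0; 1/2; 5/8; 11/16; 45/64]  R=[23/32; 3/4; 1]  so 91/128
val_9 [BRBRBBRBB]  L=[0; 1/2; 5/8; 11/16; 45/64; 91/128]  R=[23/32; 3/4; 1]  so 183/256
val_10 [BRBRBBRBBB]  L=[0; 1/2; 5/8; 11/16; 45/64; 91/128; 183/256]  R=[23/32; 3/4; 1]  so 367/512
val_11 [BRBRBBRBBBB]  L=[0; 1/2; 5/8; 11/16; 45/64; 91/128; 183/256; 367/512]  R=[23/32; 3/4; 1]  so 735/1024
val_12 [BRBRBBRBBBBR]  L=[0; 1/2; 5/8; 11/16; 45/64; 91/128; 183/256; 367/512]  R=[735/1024; 23/32; 3/4; 1]  so 1469/2048
val_13 [BRBRBBRBBBBRR]  L=[0; 1/2; 5/8; 11/16; 45/64; 91/128; 183/256; 367/512]  R=[1469/2048; 735/1024; 23/32; 3/4; 1]  so 2937/4096
val_14 [BRBRBBRBBBBRRR]  L=[0; 1/2; 5/8; 11/16; 45/64; 91/128; 183/256; 367/512]  R=[2937/4096; 1469/2048; 735/1024; 23/32; 3/4; 1]  so 5873/8192

5873/8192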